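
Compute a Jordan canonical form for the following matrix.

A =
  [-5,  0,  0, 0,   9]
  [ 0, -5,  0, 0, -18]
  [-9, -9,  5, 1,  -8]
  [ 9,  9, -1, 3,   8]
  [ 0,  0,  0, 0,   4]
J_1(-5) ⊕ J_1(-5) ⊕ J_2(4) ⊕ J_1(4)

The characteristic polynomial is
  det(x·I − A) = x^5 - 2*x^4 - 47*x^3 + 116*x^2 + 560*x - 1600 = (x - 4)^3*(x + 5)^2

Eigenvalues and multiplicities (the geometric multiplicity of λ is n − rank(A − λI), which equals the number of Jordan blocks for λ):
  λ = -5: algebraic multiplicity = 2, geometric multiplicity = 2
  λ = 4: algebraic multiplicity = 3, geometric multiplicity = 2

Determining the block sizes for each eigenvalue:
  λ = -5: gm = am = 2, so every block has size 1 → block sizes [1, 1]
  λ = 4: 2 blocks summing to 3 forces exactly one block of size 2 and the rest size 1 → block sizes [2, 1]

Assembling the blocks gives a Jordan form
J =
  [-5,  0, 0, 0, 0]
  [ 0, -5, 0, 0, 0]
  [ 0,  0, 4, 1, 0]
  [ 0,  0, 0, 4, 0]
  [ 0,  0, 0, 0, 4]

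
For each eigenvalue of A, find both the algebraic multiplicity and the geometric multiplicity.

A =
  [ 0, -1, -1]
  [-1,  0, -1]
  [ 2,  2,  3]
λ = 1: alg = 3, geom = 2

Step 1 — factor the characteristic polynomial to read off the algebraic multiplicities:
  χ_A(x) = (x - 1)^3

Step 2 — compute geometric multiplicities via the rank-nullity identity g(λ) = n − rank(A − λI):
  rank(A − (1)·I) = 1, so dim ker(A − (1)·I) = n − 1 = 2

Summary:
  λ = 1: algebraic multiplicity = 3, geometric multiplicity = 2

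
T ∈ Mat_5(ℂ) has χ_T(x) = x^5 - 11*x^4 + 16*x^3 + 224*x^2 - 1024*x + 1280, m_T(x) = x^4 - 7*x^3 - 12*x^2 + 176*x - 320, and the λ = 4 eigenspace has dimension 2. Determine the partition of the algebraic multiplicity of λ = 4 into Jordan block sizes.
Block sizes for λ = 4: [3, 1]

Step 1 — from the characteristic polynomial, algebraic multiplicity of λ = 4 is 4. From dim ker(T − (4)·I) = 2, there are exactly 2 Jordan blocks for λ = 4.
Step 2 — from the minimal polynomial, the factor (x − 4)^3 tells us the largest block for λ = 4 has size 3.
Step 3 — with total size 4, 2 blocks, and largest block 3, the block sizes (in nonincreasing order) are [3, 1].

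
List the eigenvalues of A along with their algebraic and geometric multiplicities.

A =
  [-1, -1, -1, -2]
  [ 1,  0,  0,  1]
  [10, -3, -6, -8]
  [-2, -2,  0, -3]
λ = -3: alg = 3, geom = 1; λ = -1: alg = 1, geom = 1

Step 1 — factor the characteristic polynomial to read off the algebraic multiplicities:
  χ_A(x) = (x + 1)*(x + 3)^3

Step 2 — compute geometric multiplicities via the rank-nullity identity g(λ) = n − rank(A − λI):
  rank(A − (-3)·I) = 3, so dim ker(A − (-3)·I) = n − 3 = 1
  rank(A − (-1)·I) = 3, so dim ker(A − (-1)·I) = n − 3 = 1

Summary:
  λ = -3: algebraic multiplicity = 3, geometric multiplicity = 1
  λ = -1: algebraic multiplicity = 1, geometric multiplicity = 1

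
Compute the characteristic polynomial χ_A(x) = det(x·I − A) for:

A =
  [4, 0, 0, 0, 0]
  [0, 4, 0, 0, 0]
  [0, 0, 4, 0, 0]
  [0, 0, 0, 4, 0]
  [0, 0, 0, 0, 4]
x^5 - 20*x^4 + 160*x^3 - 640*x^2 + 1280*x - 1024

Expanding det(x·I − A) (e.g. by cofactor expansion or by noting that A is similar to its Jordan form J, which has the same characteristic polynomial as A) gives
  χ_A(x) = x^5 - 20*x^4 + 160*x^3 - 640*x^2 + 1280*x - 1024
which factors as (x - 4)^5. The eigenvalues (with algebraic multiplicities) are λ = 4 with multiplicity 5.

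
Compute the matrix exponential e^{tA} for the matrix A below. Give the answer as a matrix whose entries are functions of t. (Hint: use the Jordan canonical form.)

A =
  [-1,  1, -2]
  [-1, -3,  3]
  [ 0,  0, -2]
e^{tA} =
  [t*exp(-2*t) + exp(-2*t), t*exp(-2*t), t^2*exp(-2*t)/2 - 2*t*exp(-2*t)]
  [-t*exp(-2*t), -t*exp(-2*t) + exp(-2*t), -t^2*exp(-2*t)/2 + 3*t*exp(-2*t)]
  [0, 0, exp(-2*t)]

Strategy: write A = P · J · P⁻¹ where J is a Jordan canonical form, so e^{tA} = P · e^{tJ} · P⁻¹, and e^{tJ} can be computed block-by-block.

A has Jordan form
J =
  [-2,  1,  0]
  [ 0, -2,  1]
  [ 0,  0, -2]
(up to reordering of blocks).

Per-block formulas:
  For a 3×3 Jordan block J_3(-2): exp(t · J_3(-2)) = e^(-2t)·(I + t·N + (t^2/2)·N^2), where N is the 3×3 nilpotent shift.

After assembling e^{tJ} and conjugating by P, we get:

e^{tA} =
  [t*exp(-2*t) + exp(-2*t), t*exp(-2*t), t^2*exp(-2*t)/2 - 2*t*exp(-2*t)]
  [-t*exp(-2*t), -t*exp(-2*t) + exp(-2*t), -t^2*exp(-2*t)/2 + 3*t*exp(-2*t)]
  [0, 0, exp(-2*t)]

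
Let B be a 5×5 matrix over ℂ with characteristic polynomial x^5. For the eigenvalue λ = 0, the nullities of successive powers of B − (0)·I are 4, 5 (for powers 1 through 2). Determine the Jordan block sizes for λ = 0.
Block sizes for λ = 0: [2, 1, 1, 1]

From the dimensions of kernels of powers, the number of Jordan blocks of size at least j is d_j − d_{j−1} where d_j = dim ker(N^j) (with d_0 = 0). Computing the differences gives [4, 1].
The number of blocks of size exactly k is (#blocks of size ≥ k) − (#blocks of size ≥ k + 1), so the partition is: 3 block(s) of size 1, 1 block(s) of size 2.
In nonincreasing order the block sizes are [2, 1, 1, 1].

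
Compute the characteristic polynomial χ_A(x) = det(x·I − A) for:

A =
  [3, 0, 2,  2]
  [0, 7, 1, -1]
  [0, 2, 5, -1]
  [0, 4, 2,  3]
x^4 - 18*x^3 + 120*x^2 - 350*x + 375

Expanding det(x·I − A) (e.g. by cofactor expansion or by noting that A is similar to its Jordan form J, which has the same characteristic polynomial as A) gives
  χ_A(x) = x^4 - 18*x^3 + 120*x^2 - 350*x + 375
which factors as (x - 5)^3*(x - 3). The eigenvalues (with algebraic multiplicities) are λ = 3 with multiplicity 1, λ = 5 with multiplicity 3.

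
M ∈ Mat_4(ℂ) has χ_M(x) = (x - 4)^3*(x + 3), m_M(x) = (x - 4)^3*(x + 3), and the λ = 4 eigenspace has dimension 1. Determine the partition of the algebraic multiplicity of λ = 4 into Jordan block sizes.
Block sizes for λ = 4: [3]

Step 1 — from the characteristic polynomial, algebraic multiplicity of λ = 4 is 3. From dim ker(M − (4)·I) = 1, there are exactly 1 Jordan blocks for λ = 4.
Step 2 — from the minimal polynomial, the factor (x − 4)^3 tells us the largest block for λ = 4 has size 3.
Step 3 — with total size 3, 1 blocks, and largest block 3, the block sizes (in nonincreasing order) are [3].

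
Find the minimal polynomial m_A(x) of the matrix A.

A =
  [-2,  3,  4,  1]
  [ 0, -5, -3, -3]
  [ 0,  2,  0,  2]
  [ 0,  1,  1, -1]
x^2 + 4*x + 4

The characteristic polynomial is χ_A(x) = (x + 2)^4, so the eigenvalues are known. The minimal polynomial is
  m_A(x) = Π_λ (x − λ)^{k_λ}
where k_λ is the size of the *largest* Jordan block for λ (equivalently, the smallest k with (A − λI)^k v = 0 for every generalised eigenvector v of λ).

  λ = -2: largest Jordan block has size 2, contributing (x + 2)^2

So m_A(x) = (x + 2)^2 = x^2 + 4*x + 4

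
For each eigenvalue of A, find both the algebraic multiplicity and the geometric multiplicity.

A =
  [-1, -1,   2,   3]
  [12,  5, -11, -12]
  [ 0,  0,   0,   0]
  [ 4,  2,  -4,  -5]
λ = -1: alg = 2, geom = 1; λ = 0: alg = 1, geom = 1; λ = 1: alg = 1, geom = 1

Step 1 — factor the characteristic polynomial to read off the algebraic multiplicities:
  χ_A(x) = x*(x - 1)*(x + 1)^2

Step 2 — compute geometric multiplicities via the rank-nullity identity g(λ) = n − rank(A − λI):
  rank(A − (-1)·I) = 3, so dim ker(A − (-1)·I) = n − 3 = 1
  rank(A − (0)·I) = 3, so dim ker(A − (0)·I) = n − 3 = 1
  rank(A − (1)·I) = 3, so dim ker(A − (1)·I) = n − 3 = 1

Summary:
  λ = -1: algebraic multiplicity = 2, geometric multiplicity = 1
  λ = 0: algebraic multiplicity = 1, geometric multiplicity = 1
  λ = 1: algebraic multiplicity = 1, geometric multiplicity = 1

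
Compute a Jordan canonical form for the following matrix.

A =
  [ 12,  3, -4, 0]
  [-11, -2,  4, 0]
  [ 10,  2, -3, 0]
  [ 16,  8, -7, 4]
J_2(1) ⊕ J_1(4) ⊕ J_1(5)

The characteristic polynomial is
  det(x·I − A) = x^4 - 11*x^3 + 39*x^2 - 49*x + 20 = (x - 5)*(x - 4)*(x - 1)^2

Eigenvalues and multiplicities (the geometric multiplicity of λ is n − rank(A − λI), which equals the number of Jordan blocks for λ):
  λ = 1: algebraic multiplicity = 2, geometric multiplicity = 1
  λ = 4: algebraic multiplicity = 1, geometric multiplicity = 1
  λ = 5: algebraic multiplicity = 1, geometric multiplicity = 1

Determining the block sizes for each eigenvalue:
  λ = 1: one block (gm = 1), so the single block has size am = 2 → block sizes [2]
  λ = 4: one block (gm = 1), so the single block has size am = 1 → block sizes [1]
  λ = 5: one block (gm = 1), so the single block has size am = 1 → block sizes [1]

Assembling the blocks gives a Jordan form
J =
  [1, 1, 0, 0]
  [0, 1, 0, 0]
  [0, 0, 4, 0]
  [0, 0, 0, 5]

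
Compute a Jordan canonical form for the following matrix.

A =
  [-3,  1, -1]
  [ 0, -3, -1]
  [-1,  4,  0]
J_3(-2)

The characteristic polynomial is
  det(x·I − A) = x^3 + 6*x^2 + 12*x + 8 = (x + 2)^3

Eigenvalues and multiplicities (the geometric multiplicity of λ is n − rank(A − λI), which equals the number of Jordan blocks for λ):
  λ = -2: algebraic multiplicity = 3, geometric multiplicity = 1

Determining the block sizes for each eigenvalue:
  λ = -2: one block (gm = 1), so the single block has size am = 3 → block sizes [3]

Assembling the blocks gives a Jordan form
J =
  [-2,  1,  0]
  [ 0, -2,  1]
  [ 0,  0, -2]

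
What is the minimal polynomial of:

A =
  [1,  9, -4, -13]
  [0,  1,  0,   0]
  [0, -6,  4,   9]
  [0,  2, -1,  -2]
x^3 - 3*x^2 + 3*x - 1

The characteristic polynomial is χ_A(x) = (x - 1)^4, so the eigenvalues are known. The minimal polynomial is
  m_A(x) = Π_λ (x − λ)^{k_λ}
where k_λ is the size of the *largest* Jordan block for λ (equivalently, the smallest k with (A − λI)^k v = 0 for every generalised eigenvector v of λ).

  λ = 1: largest Jordan block has size 3, contributing (x − 1)^3

So m_A(x) = (x - 1)^3 = x^3 - 3*x^2 + 3*x - 1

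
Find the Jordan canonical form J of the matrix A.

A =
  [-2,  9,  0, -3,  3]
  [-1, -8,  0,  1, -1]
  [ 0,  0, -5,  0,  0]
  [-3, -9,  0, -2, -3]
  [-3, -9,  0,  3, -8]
J_2(-5) ⊕ J_1(-5) ⊕ J_1(-5) ⊕ J_1(-5)

The characteristic polynomial is
  det(x·I − A) = x^5 + 25*x^4 + 250*x^3 + 1250*x^2 + 3125*x + 3125 = (x + 5)^5

Eigenvalues and multiplicities (the geometric multiplicity of λ is n − rank(A − λI), which equals the number of Jordan blocks for λ):
  λ = -5: algebraic multiplicity = 5, geometric multiplicity = 4

Determining the block sizes for each eigenvalue:
  λ = -5: 4 blocks summing to 5 forces exactly one block of size 2 and the rest size 1 → block sizes [2, 1, 1, 1]

Assembling the blocks gives a Jordan form
J =
  [-5,  1,  0,  0,  0]
  [ 0, -5,  0,  0,  0]
  [ 0,  0, -5,  0,  0]
  [ 0,  0,  0, -5,  0]
  [ 0,  0,  0,  0, -5]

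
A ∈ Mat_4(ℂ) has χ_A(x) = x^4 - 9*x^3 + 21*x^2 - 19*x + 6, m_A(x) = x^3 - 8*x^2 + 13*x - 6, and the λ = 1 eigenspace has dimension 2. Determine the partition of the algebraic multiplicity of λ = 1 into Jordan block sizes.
Block sizes for λ = 1: [2, 1]

Step 1 — from the characteristic polynomial, algebraic multiplicity of λ = 1 is 3. From dim ker(A − (1)·I) = 2, there are exactly 2 Jordan blocks for λ = 1.
Step 2 — from the minimal polynomial, the factor (x − 1)^2 tells us the largest block for λ = 1 has size 2.
Step 3 — with total size 3, 2 blocks, and largest block 2, the block sizes (in nonincreasing order) are [2, 1].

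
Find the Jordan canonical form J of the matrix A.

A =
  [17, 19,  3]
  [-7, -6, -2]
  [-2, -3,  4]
J_3(5)

The characteristic polynomial is
  det(x·I − A) = x^3 - 15*x^2 + 75*x - 125 = (x - 5)^3

Eigenvalues and multiplicities (the geometric multiplicity of λ is n − rank(A − λI), which equals the number of Jordan blocks for λ):
  λ = 5: algebraic multiplicity = 3, geometric multiplicity = 1

Determining the block sizes for each eigenvalue:
  λ = 5: one block (gm = 1), so the single block has size am = 3 → block sizes [3]

Assembling the blocks gives a Jordan form
J =
  [5, 1, 0]
  [0, 5, 1]
  [0, 0, 5]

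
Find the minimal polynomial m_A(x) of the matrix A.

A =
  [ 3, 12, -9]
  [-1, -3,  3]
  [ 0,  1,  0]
x^3

The characteristic polynomial is χ_A(x) = x^3, so the eigenvalues are known. The minimal polynomial is
  m_A(x) = Π_λ (x − λ)^{k_λ}
where k_λ is the size of the *largest* Jordan block for λ (equivalently, the smallest k with (A − λI)^k v = 0 for every generalised eigenvector v of λ).

  λ = 0: largest Jordan block has size 3, contributing (x − 0)^3

So m_A(x) = x^3 = x^3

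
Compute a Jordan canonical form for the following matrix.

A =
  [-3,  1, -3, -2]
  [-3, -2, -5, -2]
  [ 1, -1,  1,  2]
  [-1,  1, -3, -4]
J_3(-2) ⊕ J_1(-2)

The characteristic polynomial is
  det(x·I − A) = x^4 + 8*x^3 + 24*x^2 + 32*x + 16 = (x + 2)^4

Eigenvalues and multiplicities (the geometric multiplicity of λ is n − rank(A − λI), which equals the number of Jordan blocks for λ):
  λ = -2: algebraic multiplicity = 4, geometric multiplicity = 2

Determining the block sizes for each eigenvalue:
  λ = -2: with am = 4 and gm = 2, the partition is not yet determined (e.g. several partitions of 4 into 2 parts exist). Let N = A − (-2)·I. Computing rank(N^1) = 2, rank(N^2) = 1, rank(N^3) = 0; the number of blocks of size ≥ j is rank(N^{j−1}) − rank(N^j), giving [2, 1, 1]. So we have 1 block(s) of size 3, 1 block(s) of size 1 → block sizes [3, 1]

Assembling the blocks gives a Jordan form
J =
  [-2,  1,  0,  0]
  [ 0, -2,  1,  0]
  [ 0,  0, -2,  0]
  [ 0,  0,  0, -2]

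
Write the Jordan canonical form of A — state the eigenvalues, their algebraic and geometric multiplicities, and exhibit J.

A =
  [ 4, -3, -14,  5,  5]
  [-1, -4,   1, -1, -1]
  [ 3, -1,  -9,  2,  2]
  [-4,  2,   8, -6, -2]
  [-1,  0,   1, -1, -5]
J_2(-4) ⊕ J_2(-4) ⊕ J_1(-4)

The characteristic polynomial is
  det(x·I − A) = x^5 + 20*x^4 + 160*x^3 + 640*x^2 + 1280*x + 1024 = (x + 4)^5

Eigenvalues and multiplicities (the geometric multiplicity of λ is n − rank(A − λI), which equals the number of Jordan blocks for λ):
  λ = -4: algebraic multiplicity = 5, geometric multiplicity = 3

Determining the block sizes for each eigenvalue:
  λ = -4: with am = 5 and gm = 3, the partition is not yet determined (e.g. several partitions of 5 into 3 parts exist). Let N = A − (-4)·I. Computing rank(N^1) = 2, rank(N^2) = 0; the number of blocks of size ≥ j is rank(N^{j−1}) − rank(N^j), giving [3, 2]. So we have 2 block(s) of size 2, 1 block(s) of size 1 → block sizes [2, 2, 1]

Assembling the blocks gives a Jordan form
J =
  [-4,  1,  0,  0,  0]
  [ 0, -4,  0,  0,  0]
  [ 0,  0, -4,  1,  0]
  [ 0,  0,  0, -4,  0]
  [ 0,  0,  0,  0, -4]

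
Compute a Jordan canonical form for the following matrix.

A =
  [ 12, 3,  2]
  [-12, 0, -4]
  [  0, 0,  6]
J_2(6) ⊕ J_1(6)

The characteristic polynomial is
  det(x·I − A) = x^3 - 18*x^2 + 108*x - 216 = (x - 6)^3

Eigenvalues and multiplicities (the geometric multiplicity of λ is n − rank(A − λI), which equals the number of Jordan blocks for λ):
  λ = 6: algebraic multiplicity = 3, geometric multiplicity = 2

Determining the block sizes for each eigenvalue:
  λ = 6: 2 blocks summing to 3 forces exactly one block of size 2 and the rest size 1 → block sizes [2, 1]

Assembling the blocks gives a Jordan form
J =
  [6, 1, 0]
  [0, 6, 0]
  [0, 0, 6]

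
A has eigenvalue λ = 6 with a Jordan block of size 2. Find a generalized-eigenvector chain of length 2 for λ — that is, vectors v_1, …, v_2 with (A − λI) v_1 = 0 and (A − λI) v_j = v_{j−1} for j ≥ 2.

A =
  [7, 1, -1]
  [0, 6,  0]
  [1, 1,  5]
A Jordan chain for λ = 6 of length 2:
v_1 = (1, 0, 1)ᵀ
v_2 = (1, 0, 0)ᵀ

Let N = A − (6)·I. We want v_2 with N^2 v_2 = 0 but N^1 v_2 ≠ 0; then v_{j-1} := N · v_j for j = 2, …, 2.

Pick v_2 = (1, 0, 0)ᵀ.
Then v_1 = N · v_2 = (1, 0, 1)ᵀ.

Sanity check: (A − (6)·I) v_1 = (0, 0, 0)ᵀ = 0. ✓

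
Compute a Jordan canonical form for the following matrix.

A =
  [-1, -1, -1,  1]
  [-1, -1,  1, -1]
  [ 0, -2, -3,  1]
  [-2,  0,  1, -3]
J_2(-2) ⊕ J_2(-2)

The characteristic polynomial is
  det(x·I − A) = x^4 + 8*x^3 + 24*x^2 + 32*x + 16 = (x + 2)^4

Eigenvalues and multiplicities (the geometric multiplicity of λ is n − rank(A − λI), which equals the number of Jordan blocks for λ):
  λ = -2: algebraic multiplicity = 4, geometric multiplicity = 2

Determining the block sizes for each eigenvalue:
  λ = -2: with am = 4 and gm = 2, the partition is not yet determined (e.g. several partitions of 4 into 2 parts exist). Let N = A − (-2)·I. Computing rank(N^1) = 2, rank(N^2) = 0; the number of blocks of size ≥ j is rank(N^{j−1}) − rank(N^j), giving [2, 2]. So we have 2 block(s) of size 2 → block sizes [2, 2]

Assembling the blocks gives a Jordan form
J =
  [-2,  1,  0,  0]
  [ 0, -2,  0,  0]
  [ 0,  0, -2,  1]
  [ 0,  0,  0, -2]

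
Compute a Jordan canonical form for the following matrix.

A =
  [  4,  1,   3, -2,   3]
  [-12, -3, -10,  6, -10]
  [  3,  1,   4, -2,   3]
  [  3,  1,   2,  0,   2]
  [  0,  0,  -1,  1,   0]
J_3(1) ⊕ J_1(1) ⊕ J_1(1)

The characteristic polynomial is
  det(x·I − A) = x^5 - 5*x^4 + 10*x^3 - 10*x^2 + 5*x - 1 = (x - 1)^5

Eigenvalues and multiplicities (the geometric multiplicity of λ is n − rank(A − λI), which equals the number of Jordan blocks for λ):
  λ = 1: algebraic multiplicity = 5, geometric multiplicity = 3

Determining the block sizes for each eigenvalue:
  λ = 1: with am = 5 and gm = 3, the partition is not yet determined (e.g. several partitions of 5 into 3 parts exist). Let N = A − (1)·I. Computing rank(N^1) = 2, rank(N^2) = 1, rank(N^3) = 0; the number of blocks of size ≥ j is rank(N^{j−1}) − rank(N^j), giving [3, 1, 1]. So we have 1 block(s) of size 3, 2 block(s) of size 1 → block sizes [3, 1, 1]

Assembling the blocks gives a Jordan form
J =
  [1, 1, 0, 0, 0]
  [0, 1, 1, 0, 0]
  [0, 0, 1, 0, 0]
  [0, 0, 0, 1, 0]
  [0, 0, 0, 0, 1]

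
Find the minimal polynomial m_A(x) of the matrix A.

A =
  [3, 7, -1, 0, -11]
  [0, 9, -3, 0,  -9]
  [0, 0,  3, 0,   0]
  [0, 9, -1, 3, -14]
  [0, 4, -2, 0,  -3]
x^3 - 9*x^2 + 27*x - 27

The characteristic polynomial is χ_A(x) = (x - 3)^5, so the eigenvalues are known. The minimal polynomial is
  m_A(x) = Π_λ (x − λ)^{k_λ}
where k_λ is the size of the *largest* Jordan block for λ (equivalently, the smallest k with (A − λI)^k v = 0 for every generalised eigenvector v of λ).

  λ = 3: largest Jordan block has size 3, contributing (x − 3)^3

So m_A(x) = (x - 3)^3 = x^3 - 9*x^2 + 27*x - 27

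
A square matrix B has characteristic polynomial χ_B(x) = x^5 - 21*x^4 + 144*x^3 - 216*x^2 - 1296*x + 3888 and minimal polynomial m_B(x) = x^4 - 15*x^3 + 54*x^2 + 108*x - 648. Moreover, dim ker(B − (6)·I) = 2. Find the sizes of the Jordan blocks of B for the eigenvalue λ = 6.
Block sizes for λ = 6: [3, 1]

Step 1 — from the characteristic polynomial, algebraic multiplicity of λ = 6 is 4. From dim ker(B − (6)·I) = 2, there are exactly 2 Jordan blocks for λ = 6.
Step 2 — from the minimal polynomial, the factor (x − 6)^3 tells us the largest block for λ = 6 has size 3.
Step 3 — with total size 4, 2 blocks, and largest block 3, the block sizes (in nonincreasing order) are [3, 1].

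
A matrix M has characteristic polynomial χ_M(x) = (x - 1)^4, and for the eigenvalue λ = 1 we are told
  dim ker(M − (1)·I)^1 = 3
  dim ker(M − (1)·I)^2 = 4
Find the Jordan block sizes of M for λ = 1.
Block sizes for λ = 1: [2, 1, 1]

From the dimensions of kernels of powers, the number of Jordan blocks of size at least j is d_j − d_{j−1} where d_j = dim ker(N^j) (with d_0 = 0). Computing the differences gives [3, 1].
The number of blocks of size exactly k is (#blocks of size ≥ k) − (#blocks of size ≥ k + 1), so the partition is: 2 block(s) of size 1, 1 block(s) of size 2.
In nonincreasing order the block sizes are [2, 1, 1].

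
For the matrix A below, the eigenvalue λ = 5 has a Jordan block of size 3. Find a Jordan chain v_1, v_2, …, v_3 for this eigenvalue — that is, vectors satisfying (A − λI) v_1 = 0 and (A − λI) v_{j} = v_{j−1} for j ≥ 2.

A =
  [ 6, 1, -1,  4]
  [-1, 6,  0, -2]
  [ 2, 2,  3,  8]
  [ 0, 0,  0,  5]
A Jordan chain for λ = 5 of length 3:
v_1 = (-2, -2, -4, 0)ᵀ
v_2 = (1, -1, 2, 0)ᵀ
v_3 = (1, 0, 0, 0)ᵀ

Let N = A − (5)·I. We want v_3 with N^3 v_3 = 0 but N^2 v_3 ≠ 0; then v_{j-1} := N · v_j for j = 3, …, 2.

Pick v_3 = (1, 0, 0, 0)ᵀ.
Then v_2 = N · v_3 = (1, -1, 2, 0)ᵀ.
Then v_1 = N · v_2 = (-2, -2, -4, 0)ᵀ.

Sanity check: (A − (5)·I) v_1 = (0, 0, 0, 0)ᵀ = 0. ✓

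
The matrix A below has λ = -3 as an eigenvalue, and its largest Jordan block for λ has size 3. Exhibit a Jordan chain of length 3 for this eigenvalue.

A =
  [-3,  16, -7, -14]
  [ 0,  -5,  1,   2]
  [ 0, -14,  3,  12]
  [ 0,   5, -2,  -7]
A Jordan chain for λ = -3 of length 3:
v_1 = (-4, 0, 4, -2)ᵀ
v_2 = (16, -2, -14, 5)ᵀ
v_3 = (0, 1, 0, 0)ᵀ

Let N = A − (-3)·I. We want v_3 with N^3 v_3 = 0 but N^2 v_3 ≠ 0; then v_{j-1} := N · v_j for j = 3, …, 2.

Pick v_3 = (0, 1, 0, 0)ᵀ.
Then v_2 = N · v_3 = (16, -2, -14, 5)ᵀ.
Then v_1 = N · v_2 = (-4, 0, 4, -2)ᵀ.

Sanity check: (A − (-3)·I) v_1 = (0, 0, 0, 0)ᵀ = 0. ✓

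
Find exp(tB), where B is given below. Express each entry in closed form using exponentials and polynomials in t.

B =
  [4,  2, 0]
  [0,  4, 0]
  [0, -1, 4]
e^{tB} =
  [exp(4*t), 2*t*exp(4*t), 0]
  [0, exp(4*t), 0]
  [0, -t*exp(4*t), exp(4*t)]

Strategy: write B = P · J · P⁻¹ where J is a Jordan canonical form, so e^{tB} = P · e^{tJ} · P⁻¹, and e^{tJ} can be computed block-by-block.

B has Jordan form
J =
  [4, 1, 0]
  [0, 4, 0]
  [0, 0, 4]
(up to reordering of blocks).

Per-block formulas:
  For a 1×1 block at λ = 4: exp(t · [4]) = [e^(4t)].
  For a 2×2 Jordan block J_2(4): exp(t · J_2(4)) = e^(4t)·(I + t·N), where N is the 2×2 nilpotent shift.

After assembling e^{tJ} and conjugating by P, we get:

e^{tB} =
  [exp(4*t), 2*t*exp(4*t), 0]
  [0, exp(4*t), 0]
  [0, -t*exp(4*t), exp(4*t)]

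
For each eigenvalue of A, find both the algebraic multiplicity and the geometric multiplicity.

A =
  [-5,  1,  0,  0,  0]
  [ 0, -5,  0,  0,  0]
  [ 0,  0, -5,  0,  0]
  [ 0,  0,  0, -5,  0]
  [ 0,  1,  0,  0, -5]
λ = -5: alg = 5, geom = 4

Step 1 — factor the characteristic polynomial to read off the algebraic multiplicities:
  χ_A(x) = (x + 5)^5

Step 2 — compute geometric multiplicities via the rank-nullity identity g(λ) = n − rank(A − λI):
  rank(A − (-5)·I) = 1, so dim ker(A − (-5)·I) = n − 1 = 4

Summary:
  λ = -5: algebraic multiplicity = 5, geometric multiplicity = 4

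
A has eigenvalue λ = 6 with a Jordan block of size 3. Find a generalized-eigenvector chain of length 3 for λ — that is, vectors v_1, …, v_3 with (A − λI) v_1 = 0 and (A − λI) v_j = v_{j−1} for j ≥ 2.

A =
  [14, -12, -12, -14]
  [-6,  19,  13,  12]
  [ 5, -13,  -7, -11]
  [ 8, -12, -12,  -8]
A Jordan chain for λ = 6 of length 3:
v_1 = (0, -2, 2, 0)ᵀ
v_2 = (4, 1, -3, 4)ᵀ
v_3 = (2, 1, 0, 0)ᵀ

Let N = A − (6)·I. We want v_3 with N^3 v_3 = 0 but N^2 v_3 ≠ 0; then v_{j-1} := N · v_j for j = 3, …, 2.

Pick v_3 = (2, 1, 0, 0)ᵀ.
Then v_2 = N · v_3 = (4, 1, -3, 4)ᵀ.
Then v_1 = N · v_2 = (0, -2, 2, 0)ᵀ.

Sanity check: (A − (6)·I) v_1 = (0, 0, 0, 0)ᵀ = 0. ✓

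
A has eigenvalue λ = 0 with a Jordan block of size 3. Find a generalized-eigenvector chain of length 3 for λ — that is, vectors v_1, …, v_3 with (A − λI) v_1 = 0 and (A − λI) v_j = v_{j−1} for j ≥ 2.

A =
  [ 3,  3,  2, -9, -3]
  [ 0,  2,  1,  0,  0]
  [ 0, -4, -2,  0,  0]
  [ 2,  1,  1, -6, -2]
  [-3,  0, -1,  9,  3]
A Jordan chain for λ = 0 of length 3:
v_1 = (-2, 0, 0, -2, 4)ᵀ
v_2 = (3, 2, -4, 1, 0)ᵀ
v_3 = (0, 1, 0, 0, 0)ᵀ

Let N = A − (0)·I. We want v_3 with N^3 v_3 = 0 but N^2 v_3 ≠ 0; then v_{j-1} := N · v_j for j = 3, …, 2.

Pick v_3 = (0, 1, 0, 0, 0)ᵀ.
Then v_2 = N · v_3 = (3, 2, -4, 1, 0)ᵀ.
Then v_1 = N · v_2 = (-2, 0, 0, -2, 4)ᵀ.

Sanity check: (A − (0)·I) v_1 = (0, 0, 0, 0, 0)ᵀ = 0. ✓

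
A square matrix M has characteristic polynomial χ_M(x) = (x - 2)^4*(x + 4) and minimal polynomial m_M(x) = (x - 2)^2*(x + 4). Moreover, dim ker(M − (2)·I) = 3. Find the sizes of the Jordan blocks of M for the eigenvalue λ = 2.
Block sizes for λ = 2: [2, 1, 1]

Step 1 — from the characteristic polynomial, algebraic multiplicity of λ = 2 is 4. From dim ker(M − (2)·I) = 3, there are exactly 3 Jordan blocks for λ = 2.
Step 2 — from the minimal polynomial, the factor (x − 2)^2 tells us the largest block for λ = 2 has size 2.
Step 3 — with total size 4, 3 blocks, and largest block 2, the block sizes (in nonincreasing order) are [2, 1, 1].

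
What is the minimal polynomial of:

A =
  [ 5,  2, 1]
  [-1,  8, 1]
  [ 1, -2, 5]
x^2 - 12*x + 36

The characteristic polynomial is χ_A(x) = (x - 6)^3, so the eigenvalues are known. The minimal polynomial is
  m_A(x) = Π_λ (x − λ)^{k_λ}
where k_λ is the size of the *largest* Jordan block for λ (equivalently, the smallest k with (A − λI)^k v = 0 for every generalised eigenvector v of λ).

  λ = 6: largest Jordan block has size 2, contributing (x − 6)^2

So m_A(x) = (x - 6)^2 = x^2 - 12*x + 36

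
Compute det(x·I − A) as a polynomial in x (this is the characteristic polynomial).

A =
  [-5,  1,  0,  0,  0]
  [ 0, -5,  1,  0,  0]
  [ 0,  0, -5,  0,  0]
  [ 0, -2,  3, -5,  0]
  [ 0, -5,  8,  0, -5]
x^5 + 25*x^4 + 250*x^3 + 1250*x^2 + 3125*x + 3125

Expanding det(x·I − A) (e.g. by cofactor expansion or by noting that A is similar to its Jordan form J, which has the same characteristic polynomial as A) gives
  χ_A(x) = x^5 + 25*x^4 + 250*x^3 + 1250*x^2 + 3125*x + 3125
which factors as (x + 5)^5. The eigenvalues (with algebraic multiplicities) are λ = -5 with multiplicity 5.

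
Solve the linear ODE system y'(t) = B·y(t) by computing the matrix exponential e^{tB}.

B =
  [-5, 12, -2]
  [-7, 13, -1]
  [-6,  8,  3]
e^{tB} =
  [-4*t*exp(3*t) - 2*exp(5*t) + 3*exp(3*t), 8*t*exp(3*t) + 2*exp(5*t) - 2*exp(3*t), -4*t*exp(3*t) + exp(5*t) - exp(3*t)]
  [-3*t*exp(3*t) - 2*exp(5*t) + 2*exp(3*t), 6*t*exp(3*t) + 2*exp(5*t) - exp(3*t), -3*t*exp(3*t) + exp(5*t) - exp(3*t)]
  [-2*t*exp(3*t) - 2*exp(5*t) + 2*exp(3*t), 4*t*exp(3*t) + 2*exp(5*t) - 2*exp(3*t), -2*t*exp(3*t) + exp(5*t)]

Strategy: write B = P · J · P⁻¹ where J is a Jordan canonical form, so e^{tB} = P · e^{tJ} · P⁻¹, and e^{tJ} can be computed block-by-block.

B has Jordan form
J =
  [3, 1, 0]
  [0, 3, 0]
  [0, 0, 5]
(up to reordering of blocks).

Per-block formulas:
  For a 2×2 Jordan block J_2(3): exp(t · J_2(3)) = e^(3t)·(I + t·N), where N is the 2×2 nilpotent shift.
  For a 1×1 block at λ = 5: exp(t · [5]) = [e^(5t)].

After assembling e^{tJ} and conjugating by P, we get:

e^{tB} =
  [-4*t*exp(3*t) - 2*exp(5*t) + 3*exp(3*t), 8*t*exp(3*t) + 2*exp(5*t) - 2*exp(3*t), -4*t*exp(3*t) + exp(5*t) - exp(3*t)]
  [-3*t*exp(3*t) - 2*exp(5*t) + 2*exp(3*t), 6*t*exp(3*t) + 2*exp(5*t) - exp(3*t), -3*t*exp(3*t) + exp(5*t) - exp(3*t)]
  [-2*t*exp(3*t) - 2*exp(5*t) + 2*exp(3*t), 4*t*exp(3*t) + 2*exp(5*t) - 2*exp(3*t), -2*t*exp(3*t) + exp(5*t)]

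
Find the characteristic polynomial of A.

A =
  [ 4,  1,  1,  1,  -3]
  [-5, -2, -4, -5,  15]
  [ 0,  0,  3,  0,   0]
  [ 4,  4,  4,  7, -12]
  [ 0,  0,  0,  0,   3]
x^5 - 15*x^4 + 90*x^3 - 270*x^2 + 405*x - 243

Expanding det(x·I − A) (e.g. by cofactor expansion or by noting that A is similar to its Jordan form J, which has the same characteristic polynomial as A) gives
  χ_A(x) = x^5 - 15*x^4 + 90*x^3 - 270*x^2 + 405*x - 243
which factors as (x - 3)^5. The eigenvalues (with algebraic multiplicities) are λ = 3 with multiplicity 5.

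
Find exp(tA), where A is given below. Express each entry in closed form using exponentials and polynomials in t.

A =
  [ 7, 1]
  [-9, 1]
e^{tA} =
  [3*t*exp(4*t) + exp(4*t), t*exp(4*t)]
  [-9*t*exp(4*t), -3*t*exp(4*t) + exp(4*t)]

Strategy: write A = P · J · P⁻¹ where J is a Jordan canonical form, so e^{tA} = P · e^{tJ} · P⁻¹, and e^{tJ} can be computed block-by-block.

A has Jordan form
J =
  [4, 1]
  [0, 4]
(up to reordering of blocks).

Per-block formulas:
  For a 2×2 Jordan block J_2(4): exp(t · J_2(4)) = e^(4t)·(I + t·N), where N is the 2×2 nilpotent shift.

After assembling e^{tJ} and conjugating by P, we get:

e^{tA} =
  [3*t*exp(4*t) + exp(4*t), t*exp(4*t)]
  [-9*t*exp(4*t), -3*t*exp(4*t) + exp(4*t)]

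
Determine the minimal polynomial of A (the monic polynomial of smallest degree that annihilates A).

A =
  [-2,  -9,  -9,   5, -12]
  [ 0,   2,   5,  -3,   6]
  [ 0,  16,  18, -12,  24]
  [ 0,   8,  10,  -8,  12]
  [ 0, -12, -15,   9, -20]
x^3 + 6*x^2 + 12*x + 8

The characteristic polynomial is χ_A(x) = (x + 2)^5, so the eigenvalues are known. The minimal polynomial is
  m_A(x) = Π_λ (x − λ)^{k_λ}
where k_λ is the size of the *largest* Jordan block for λ (equivalently, the smallest k with (A − λI)^k v = 0 for every generalised eigenvector v of λ).

  λ = -2: largest Jordan block has size 3, contributing (x + 2)^3

So m_A(x) = (x + 2)^3 = x^3 + 6*x^2 + 12*x + 8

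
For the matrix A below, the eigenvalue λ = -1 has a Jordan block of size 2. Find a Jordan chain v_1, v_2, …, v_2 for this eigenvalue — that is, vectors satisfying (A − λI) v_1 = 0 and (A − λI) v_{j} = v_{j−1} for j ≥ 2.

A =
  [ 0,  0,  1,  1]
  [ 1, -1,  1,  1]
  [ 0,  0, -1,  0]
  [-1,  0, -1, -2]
A Jordan chain for λ = -1 of length 2:
v_1 = (1, 1, 0, -1)ᵀ
v_2 = (1, 0, 0, 0)ᵀ

Let N = A − (-1)·I. We want v_2 with N^2 v_2 = 0 but N^1 v_2 ≠ 0; then v_{j-1} := N · v_j for j = 2, …, 2.

Pick v_2 = (1, 0, 0, 0)ᵀ.
Then v_1 = N · v_2 = (1, 1, 0, -1)ᵀ.

Sanity check: (A − (-1)·I) v_1 = (0, 0, 0, 0)ᵀ = 0. ✓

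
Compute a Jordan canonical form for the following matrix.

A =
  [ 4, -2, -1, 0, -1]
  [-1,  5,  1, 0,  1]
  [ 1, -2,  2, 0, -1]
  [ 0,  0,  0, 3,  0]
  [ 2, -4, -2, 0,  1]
J_2(3) ⊕ J_1(3) ⊕ J_1(3) ⊕ J_1(3)

The characteristic polynomial is
  det(x·I − A) = x^5 - 15*x^4 + 90*x^3 - 270*x^2 + 405*x - 243 = (x - 3)^5

Eigenvalues and multiplicities (the geometric multiplicity of λ is n − rank(A − λI), which equals the number of Jordan blocks for λ):
  λ = 3: algebraic multiplicity = 5, geometric multiplicity = 4

Determining the block sizes for each eigenvalue:
  λ = 3: 4 blocks summing to 5 forces exactly one block of size 2 and the rest size 1 → block sizes [2, 1, 1, 1]

Assembling the blocks gives a Jordan form
J =
  [3, 1, 0, 0, 0]
  [0, 3, 0, 0, 0]
  [0, 0, 3, 0, 0]
  [0, 0, 0, 3, 0]
  [0, 0, 0, 0, 3]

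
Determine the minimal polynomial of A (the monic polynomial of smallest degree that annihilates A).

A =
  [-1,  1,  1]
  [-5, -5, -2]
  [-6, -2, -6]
x^3 + 12*x^2 + 48*x + 64

The characteristic polynomial is χ_A(x) = (x + 4)^3, so the eigenvalues are known. The minimal polynomial is
  m_A(x) = Π_λ (x − λ)^{k_λ}
where k_λ is the size of the *largest* Jordan block for λ (equivalently, the smallest k with (A − λI)^k v = 0 for every generalised eigenvector v of λ).

  λ = -4: largest Jordan block has size 3, contributing (x + 4)^3

So m_A(x) = (x + 4)^3 = x^3 + 12*x^2 + 48*x + 64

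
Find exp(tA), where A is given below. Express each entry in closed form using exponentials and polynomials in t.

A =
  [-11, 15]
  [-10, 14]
e^{tA} =
  [-2*exp(4*t) + 3*exp(-t), 3*exp(4*t) - 3*exp(-t)]
  [-2*exp(4*t) + 2*exp(-t), 3*exp(4*t) - 2*exp(-t)]

Strategy: write A = P · J · P⁻¹ where J is a Jordan canonical form, so e^{tA} = P · e^{tJ} · P⁻¹, and e^{tJ} can be computed block-by-block.

A has Jordan form
J =
  [-1, 0]
  [ 0, 4]
(up to reordering of blocks).

Per-block formulas:
  For a 1×1 block at λ = 4: exp(t · [4]) = [e^(4t)].
  For a 1×1 block at λ = -1: exp(t · [-1]) = [e^(-1t)].

After assembling e^{tJ} and conjugating by P, we get:

e^{tA} =
  [-2*exp(4*t) + 3*exp(-t), 3*exp(4*t) - 3*exp(-t)]
  [-2*exp(4*t) + 2*exp(-t), 3*exp(4*t) - 2*exp(-t)]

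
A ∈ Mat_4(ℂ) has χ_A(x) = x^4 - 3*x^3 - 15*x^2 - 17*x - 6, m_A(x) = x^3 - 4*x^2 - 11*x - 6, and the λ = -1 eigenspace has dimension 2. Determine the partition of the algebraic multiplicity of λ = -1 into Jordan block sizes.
Block sizes for λ = -1: [2, 1]

Step 1 — from the characteristic polynomial, algebraic multiplicity of λ = -1 is 3. From dim ker(A − (-1)·I) = 2, there are exactly 2 Jordan blocks for λ = -1.
Step 2 — from the minimal polynomial, the factor (x + 1)^2 tells us the largest block for λ = -1 has size 2.
Step 3 — with total size 3, 2 blocks, and largest block 2, the block sizes (in nonincreasing order) are [2, 1].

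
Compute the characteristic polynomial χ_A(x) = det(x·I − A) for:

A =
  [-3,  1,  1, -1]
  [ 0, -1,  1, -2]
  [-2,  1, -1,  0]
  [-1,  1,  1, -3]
x^4 + 8*x^3 + 24*x^2 + 32*x + 16

Expanding det(x·I − A) (e.g. by cofactor expansion or by noting that A is similar to its Jordan form J, which has the same characteristic polynomial as A) gives
  χ_A(x) = x^4 + 8*x^3 + 24*x^2 + 32*x + 16
which factors as (x + 2)^4. The eigenvalues (with algebraic multiplicities) are λ = -2 with multiplicity 4.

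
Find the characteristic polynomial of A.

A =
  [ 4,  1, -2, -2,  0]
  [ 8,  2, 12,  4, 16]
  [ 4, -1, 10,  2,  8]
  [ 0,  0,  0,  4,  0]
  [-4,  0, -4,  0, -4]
x^5 - 16*x^4 + 96*x^3 - 256*x^2 + 256*x

Expanding det(x·I − A) (e.g. by cofactor expansion or by noting that A is similar to its Jordan form J, which has the same characteristic polynomial as A) gives
  χ_A(x) = x^5 - 16*x^4 + 96*x^3 - 256*x^2 + 256*x
which factors as x*(x - 4)^4. The eigenvalues (with algebraic multiplicities) are λ = 0 with multiplicity 1, λ = 4 with multiplicity 4.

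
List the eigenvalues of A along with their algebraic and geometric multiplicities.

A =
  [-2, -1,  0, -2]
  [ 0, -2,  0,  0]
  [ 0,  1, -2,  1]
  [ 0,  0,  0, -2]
λ = -2: alg = 4, geom = 2

Step 1 — factor the characteristic polynomial to read off the algebraic multiplicities:
  χ_A(x) = (x + 2)^4

Step 2 — compute geometric multiplicities via the rank-nullity identity g(λ) = n − rank(A − λI):
  rank(A − (-2)·I) = 2, so dim ker(A − (-2)·I) = n − 2 = 2

Summary:
  λ = -2: algebraic multiplicity = 4, geometric multiplicity = 2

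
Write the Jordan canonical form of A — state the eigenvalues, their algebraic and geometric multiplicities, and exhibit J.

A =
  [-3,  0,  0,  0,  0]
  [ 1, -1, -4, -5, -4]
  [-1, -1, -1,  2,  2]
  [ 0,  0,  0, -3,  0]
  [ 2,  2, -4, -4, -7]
J_3(-3) ⊕ J_1(-3) ⊕ J_1(-3)

The characteristic polynomial is
  det(x·I − A) = x^5 + 15*x^4 + 90*x^3 + 270*x^2 + 405*x + 243 = (x + 3)^5

Eigenvalues and multiplicities (the geometric multiplicity of λ is n − rank(A − λI), which equals the number of Jordan blocks for λ):
  λ = -3: algebraic multiplicity = 5, geometric multiplicity = 3

Determining the block sizes for each eigenvalue:
  λ = -3: with am = 5 and gm = 3, the partition is not yet determined (e.g. several partitions of 5 into 3 parts exist). Let N = A − (-3)·I. Computing rank(N^1) = 2, rank(N^2) = 1, rank(N^3) = 0; the number of blocks of size ≥ j is rank(N^{j−1}) − rank(N^j), giving [3, 1, 1]. So we have 1 block(s) of size 3, 2 block(s) of size 1 → block sizes [3, 1, 1]

Assembling the blocks gives a Jordan form
J =
  [-3,  1,  0,  0,  0]
  [ 0, -3,  1,  0,  0]
  [ 0,  0, -3,  0,  0]
  [ 0,  0,  0, -3,  0]
  [ 0,  0,  0,  0, -3]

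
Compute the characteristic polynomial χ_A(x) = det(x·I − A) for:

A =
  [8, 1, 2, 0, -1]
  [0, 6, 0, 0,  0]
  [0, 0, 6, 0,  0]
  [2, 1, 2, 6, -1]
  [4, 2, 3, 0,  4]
x^5 - 30*x^4 + 360*x^3 - 2160*x^2 + 6480*x - 7776

Expanding det(x·I − A) (e.g. by cofactor expansion or by noting that A is similar to its Jordan form J, which has the same characteristic polynomial as A) gives
  χ_A(x) = x^5 - 30*x^4 + 360*x^3 - 2160*x^2 + 6480*x - 7776
which factors as (x - 6)^5. The eigenvalues (with algebraic multiplicities) are λ = 6 with multiplicity 5.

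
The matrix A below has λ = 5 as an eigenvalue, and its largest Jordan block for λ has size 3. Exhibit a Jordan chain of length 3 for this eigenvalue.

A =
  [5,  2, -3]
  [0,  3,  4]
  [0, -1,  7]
A Jordan chain for λ = 5 of length 3:
v_1 = (-1, 0, 0)ᵀ
v_2 = (2, -2, -1)ᵀ
v_3 = (0, 1, 0)ᵀ

Let N = A − (5)·I. We want v_3 with N^3 v_3 = 0 but N^2 v_3 ≠ 0; then v_{j-1} := N · v_j for j = 3, …, 2.

Pick v_3 = (0, 1, 0)ᵀ.
Then v_2 = N · v_3 = (2, -2, -1)ᵀ.
Then v_1 = N · v_2 = (-1, 0, 0)ᵀ.

Sanity check: (A − (5)·I) v_1 = (0, 0, 0)ᵀ = 0. ✓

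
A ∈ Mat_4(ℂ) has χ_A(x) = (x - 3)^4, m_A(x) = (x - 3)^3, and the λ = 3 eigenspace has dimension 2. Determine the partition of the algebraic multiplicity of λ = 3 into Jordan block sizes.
Block sizes for λ = 3: [3, 1]

Step 1 — from the characteristic polynomial, algebraic multiplicity of λ = 3 is 4. From dim ker(A − (3)·I) = 2, there are exactly 2 Jordan blocks for λ = 3.
Step 2 — from the minimal polynomial, the factor (x − 3)^3 tells us the largest block for λ = 3 has size 3.
Step 3 — with total size 4, 2 blocks, and largest block 3, the block sizes (in nonincreasing order) are [3, 1].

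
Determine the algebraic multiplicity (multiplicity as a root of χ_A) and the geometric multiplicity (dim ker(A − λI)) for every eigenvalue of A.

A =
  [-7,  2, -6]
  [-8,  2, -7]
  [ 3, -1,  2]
λ = -1: alg = 3, geom = 1

Step 1 — factor the characteristic polynomial to read off the algebraic multiplicities:
  χ_A(x) = (x + 1)^3

Step 2 — compute geometric multiplicities via the rank-nullity identity g(λ) = n − rank(A − λI):
  rank(A − (-1)·I) = 2, so dim ker(A − (-1)·I) = n − 2 = 1

Summary:
  λ = -1: algebraic multiplicity = 3, geometric multiplicity = 1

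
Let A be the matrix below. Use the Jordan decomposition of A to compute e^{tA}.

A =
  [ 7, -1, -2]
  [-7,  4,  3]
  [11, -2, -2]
e^{tA} =
  [t^2*exp(3*t)/2 + 4*t*exp(3*t) + exp(3*t), -t^2*exp(3*t)/2 - t*exp(3*t), -t^2*exp(3*t)/2 - 2*t*exp(3*t)]
  [-t^2*exp(3*t) - 7*t*exp(3*t), t^2*exp(3*t) + t*exp(3*t) + exp(3*t), t^2*exp(3*t) + 3*t*exp(3*t)]
  [3*t^2*exp(3*t)/2 + 11*t*exp(3*t), -3*t^2*exp(3*t)/2 - 2*t*exp(3*t), -3*t^2*exp(3*t)/2 - 5*t*exp(3*t) + exp(3*t)]

Strategy: write A = P · J · P⁻¹ where J is a Jordan canonical form, so e^{tA} = P · e^{tJ} · P⁻¹, and e^{tJ} can be computed block-by-block.

A has Jordan form
J =
  [3, 1, 0]
  [0, 3, 1]
  [0, 0, 3]
(up to reordering of blocks).

Per-block formulas:
  For a 3×3 Jordan block J_3(3): exp(t · J_3(3)) = e^(3t)·(I + t·N + (t^2/2)·N^2), where N is the 3×3 nilpotent shift.

After assembling e^{tJ} and conjugating by P, we get:

e^{tA} =
  [t^2*exp(3*t)/2 + 4*t*exp(3*t) + exp(3*t), -t^2*exp(3*t)/2 - t*exp(3*t), -t^2*exp(3*t)/2 - 2*t*exp(3*t)]
  [-t^2*exp(3*t) - 7*t*exp(3*t), t^2*exp(3*t) + t*exp(3*t) + exp(3*t), t^2*exp(3*t) + 3*t*exp(3*t)]
  [3*t^2*exp(3*t)/2 + 11*t*exp(3*t), -3*t^2*exp(3*t)/2 - 2*t*exp(3*t), -3*t^2*exp(3*t)/2 - 5*t*exp(3*t) + exp(3*t)]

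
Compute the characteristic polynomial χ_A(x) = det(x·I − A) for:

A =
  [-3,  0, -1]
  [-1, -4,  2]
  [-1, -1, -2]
x^3 + 9*x^2 + 27*x + 27

Expanding det(x·I − A) (e.g. by cofactor expansion or by noting that A is similar to its Jordan form J, which has the same characteristic polynomial as A) gives
  χ_A(x) = x^3 + 9*x^2 + 27*x + 27
which factors as (x + 3)^3. The eigenvalues (with algebraic multiplicities) are λ = -3 with multiplicity 3.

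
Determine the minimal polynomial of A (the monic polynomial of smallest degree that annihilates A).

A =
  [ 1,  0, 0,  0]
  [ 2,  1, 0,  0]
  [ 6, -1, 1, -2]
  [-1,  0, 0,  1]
x^2 - 2*x + 1

The characteristic polynomial is χ_A(x) = (x - 1)^4, so the eigenvalues are known. The minimal polynomial is
  m_A(x) = Π_λ (x − λ)^{k_λ}
where k_λ is the size of the *largest* Jordan block for λ (equivalently, the smallest k with (A − λI)^k v = 0 for every generalised eigenvector v of λ).

  λ = 1: largest Jordan block has size 2, contributing (x − 1)^2

So m_A(x) = (x - 1)^2 = x^2 - 2*x + 1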